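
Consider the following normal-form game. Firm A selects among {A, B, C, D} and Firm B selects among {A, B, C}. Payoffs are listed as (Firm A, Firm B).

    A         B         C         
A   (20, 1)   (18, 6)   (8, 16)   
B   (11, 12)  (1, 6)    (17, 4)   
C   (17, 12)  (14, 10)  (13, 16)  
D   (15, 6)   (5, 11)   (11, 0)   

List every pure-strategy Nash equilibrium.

None

Check mutual best responses: a cell is a NE iff neither player can gain by unilaterally deviating.
Firm A's best responses — vs A: A (payoff 20); vs B: A (payoff 18); vs C: B (payoff 17).
Firm B's best responses — vs A: C (payoff 16); vs B: A (payoff 12); vs C: C (payoff 16); vs D: B (payoff 11).
No cell has both players best-responding. For instance, Firm A's best reply to B is A, but against A Firm B prefers C over B.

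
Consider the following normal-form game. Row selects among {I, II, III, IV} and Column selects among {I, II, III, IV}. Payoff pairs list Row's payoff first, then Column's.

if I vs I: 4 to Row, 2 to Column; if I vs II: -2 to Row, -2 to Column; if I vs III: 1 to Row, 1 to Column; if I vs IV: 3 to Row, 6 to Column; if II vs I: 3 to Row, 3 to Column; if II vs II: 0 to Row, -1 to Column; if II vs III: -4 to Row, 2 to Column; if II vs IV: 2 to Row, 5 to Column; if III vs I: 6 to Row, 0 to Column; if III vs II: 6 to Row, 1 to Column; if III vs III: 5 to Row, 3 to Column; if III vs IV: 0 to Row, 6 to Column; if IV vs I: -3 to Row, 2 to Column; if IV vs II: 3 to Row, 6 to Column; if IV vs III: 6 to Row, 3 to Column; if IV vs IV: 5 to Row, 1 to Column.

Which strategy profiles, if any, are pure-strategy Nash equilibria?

Check mutual best responses: a cell is a NE iff neither player can gain by unilaterally deviating.
Row's best responses — vs I: III (payoff 6); vs II: III (payoff 6); vs III: IV (payoff 6); vs IV: IV (payoff 5).
Column's best responses — vs I: IV (payoff 6); vs II: IV (payoff 5); vs III: IV (payoff 6); vs IV: II (payoff 6).
No cell has both players best-responding. For instance, Row's best reply to III is IV, but against IV Column prefers II over III.

No pure-strategy Nash equilibrium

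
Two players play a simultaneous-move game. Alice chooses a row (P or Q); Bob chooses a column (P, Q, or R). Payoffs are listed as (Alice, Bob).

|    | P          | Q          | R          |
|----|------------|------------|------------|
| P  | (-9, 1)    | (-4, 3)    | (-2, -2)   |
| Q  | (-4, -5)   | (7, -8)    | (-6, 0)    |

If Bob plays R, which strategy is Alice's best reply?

P

With Bob fixed at R, Alice's payoffs are: P → -2, Q → -6.
The maximum is -2, achieved by P.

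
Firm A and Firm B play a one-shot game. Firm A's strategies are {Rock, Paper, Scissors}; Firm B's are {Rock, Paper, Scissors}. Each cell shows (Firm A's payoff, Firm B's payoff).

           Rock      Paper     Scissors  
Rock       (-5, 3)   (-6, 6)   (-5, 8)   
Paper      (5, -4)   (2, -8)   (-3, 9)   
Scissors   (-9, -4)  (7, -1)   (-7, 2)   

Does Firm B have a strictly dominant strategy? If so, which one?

Check whether one of Firm B's strategies beats all alternatives regardless of what the opponent does.
Scissors strictly dominates: vs Rock: 8 > each of {3, 6}; vs Paper: 9 > each of {-4, -8}; vs Scissors: 2 > each of {-4, -1}.

Scissors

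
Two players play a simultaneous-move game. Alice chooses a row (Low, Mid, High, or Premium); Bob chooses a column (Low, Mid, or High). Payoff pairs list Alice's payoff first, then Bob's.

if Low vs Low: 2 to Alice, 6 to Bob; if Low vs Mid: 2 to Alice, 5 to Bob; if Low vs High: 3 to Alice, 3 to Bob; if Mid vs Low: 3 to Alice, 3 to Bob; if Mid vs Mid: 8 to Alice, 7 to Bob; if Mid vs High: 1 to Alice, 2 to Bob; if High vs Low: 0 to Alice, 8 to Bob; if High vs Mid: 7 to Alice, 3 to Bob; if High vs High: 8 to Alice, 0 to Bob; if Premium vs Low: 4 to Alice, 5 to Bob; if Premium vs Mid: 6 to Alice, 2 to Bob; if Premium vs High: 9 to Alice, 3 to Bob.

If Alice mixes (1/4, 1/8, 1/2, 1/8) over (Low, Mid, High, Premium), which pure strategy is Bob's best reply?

Low

Compute Bob's expected payoff from each pure strategy against the given mix.
Low: (1/4)·6 + (1/8)·3 + (1/2)·8 + (1/8)·5 = 13/2
Mid: (1/4)·5 + (1/8)·7 + (1/2)·3 + (1/8)·2 = 31/8
High: (1/4)·3 + (1/8)·2 + (1/2)·0 + (1/8)·3 = 11/8
Highest expected payoff is 13/2, from Low.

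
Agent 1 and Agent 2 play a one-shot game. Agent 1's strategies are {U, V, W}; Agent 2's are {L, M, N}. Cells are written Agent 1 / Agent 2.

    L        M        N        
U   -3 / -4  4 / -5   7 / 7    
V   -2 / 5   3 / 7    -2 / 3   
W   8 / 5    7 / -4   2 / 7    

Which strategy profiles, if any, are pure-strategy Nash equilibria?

Find each player's best response to every opponent strategy; NE are the intersections.
Agent 1's best responses — vs L: W (payoff 8); vs M: W (payoff 7); vs N: U (payoff 7).
Agent 2's best responses — vs U: N (payoff 7); vs V: M (payoff 7); vs W: N (payoff 7).
The only mutual best response is (U, N); neither player gains by switching there.

(U, N)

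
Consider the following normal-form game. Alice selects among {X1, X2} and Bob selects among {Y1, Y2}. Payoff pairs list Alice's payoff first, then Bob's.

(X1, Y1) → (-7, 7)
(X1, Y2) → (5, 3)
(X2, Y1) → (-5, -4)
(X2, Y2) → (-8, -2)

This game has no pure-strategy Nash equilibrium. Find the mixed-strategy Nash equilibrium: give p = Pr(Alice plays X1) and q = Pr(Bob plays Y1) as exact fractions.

p = 1/3, q = 13/15

In a mixed NE each player is indifferent between their pure strategies, so the opponent's mix sets the indifference.
Bob indifferent between Y1 and Y2: p·7 + (1−p)·(-4) = p·3 + (1−p)·(-2) ⟹ (-4) + 11p = (-2) + 5p ⟹ p = 1/3.
Alice indifferent between X1 and X2: q·(-7) + (1−q)·5 = q·(-5) + (1−q)·(-8) ⟹ 5 + (-12)q = (-8) + 3q ⟹ q = 13/15.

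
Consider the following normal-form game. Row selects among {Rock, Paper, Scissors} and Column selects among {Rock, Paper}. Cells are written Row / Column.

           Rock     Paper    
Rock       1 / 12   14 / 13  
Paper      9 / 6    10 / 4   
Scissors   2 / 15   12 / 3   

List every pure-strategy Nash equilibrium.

Check mutual best responses: a cell is a NE iff neither player can gain by unilaterally deviating.
Row's best responses — vs Rock: Paper (payoff 9); vs Paper: Rock (payoff 14).
Column's best responses — vs Rock: Paper (payoff 13); vs Paper: Rock (payoff 6); vs Scissors: Rock (payoff 15).
Mutual best responses occur at (Rock, Paper) and (Paper, Rock); at each, neither player gains by switching.

(Rock, Paper) and (Paper, Rock)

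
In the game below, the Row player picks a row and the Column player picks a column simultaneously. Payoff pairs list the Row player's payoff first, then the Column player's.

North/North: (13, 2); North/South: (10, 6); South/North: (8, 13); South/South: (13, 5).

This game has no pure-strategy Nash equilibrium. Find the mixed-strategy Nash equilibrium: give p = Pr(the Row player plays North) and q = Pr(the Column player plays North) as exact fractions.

Each player's mixing probability is pinned down by making the *other* player indifferent.
The Column player indifferent between North and South: p·2 + (1−p)·13 = p·6 + (1−p)·5 ⟹ 13 + (-11)p = 5 + 1p ⟹ p = 2/3.
The Row player indifferent between North and South: q·13 + (1−q)·10 = q·8 + (1−q)·13 ⟹ 10 + 3q = 13 + (-5)q ⟹ q = 3/8.

p = 2/3, q = 3/8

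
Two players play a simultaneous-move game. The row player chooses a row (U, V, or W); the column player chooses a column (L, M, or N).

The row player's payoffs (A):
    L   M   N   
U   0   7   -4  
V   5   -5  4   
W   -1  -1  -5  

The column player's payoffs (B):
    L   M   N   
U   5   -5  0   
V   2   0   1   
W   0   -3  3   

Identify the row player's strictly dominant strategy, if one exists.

No strictly dominant strategy

A strategy is strictly dominant if it gives the row player a strictly higher payoff than every other strategy, against every choice by the opponent.
U is not dominant: against L, V gives 5 > 0.
V is not dominant: against M, U gives 7 > -5.
W is not dominant: against L, U gives 0 > -1.
No single strategy is best against every opponent action.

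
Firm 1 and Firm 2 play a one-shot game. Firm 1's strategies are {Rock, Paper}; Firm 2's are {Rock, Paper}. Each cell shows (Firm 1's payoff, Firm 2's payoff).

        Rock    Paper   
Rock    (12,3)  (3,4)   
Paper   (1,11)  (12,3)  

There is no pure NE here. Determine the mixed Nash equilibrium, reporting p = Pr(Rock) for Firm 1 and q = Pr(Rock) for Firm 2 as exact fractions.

p = 8/9, q = 9/20

In a mixed NE each player is indifferent between their pure strategies, so the opponent's mix sets the indifference.
Firm 2 indifferent between Rock and Paper: p·3 + (1−p)·11 = p·4 + (1−p)·3 ⟹ 11 + (-8)p = 3 + 1p ⟹ p = 8/9.
Firm 1 indifferent between Rock and Paper: q·12 + (1−q)·3 = q·1 + (1−q)·12 ⟹ 3 + 9q = 12 + (-11)q ⟹ q = 9/20.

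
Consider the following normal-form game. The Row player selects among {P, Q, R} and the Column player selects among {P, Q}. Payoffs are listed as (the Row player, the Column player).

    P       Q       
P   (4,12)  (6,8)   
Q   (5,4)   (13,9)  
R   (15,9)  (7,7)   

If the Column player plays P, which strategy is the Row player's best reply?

With the Column player fixed at P, the Row player's payoffs are: P → 4, Q → 5, R → 15.
The maximum is 15, achieved by R.

R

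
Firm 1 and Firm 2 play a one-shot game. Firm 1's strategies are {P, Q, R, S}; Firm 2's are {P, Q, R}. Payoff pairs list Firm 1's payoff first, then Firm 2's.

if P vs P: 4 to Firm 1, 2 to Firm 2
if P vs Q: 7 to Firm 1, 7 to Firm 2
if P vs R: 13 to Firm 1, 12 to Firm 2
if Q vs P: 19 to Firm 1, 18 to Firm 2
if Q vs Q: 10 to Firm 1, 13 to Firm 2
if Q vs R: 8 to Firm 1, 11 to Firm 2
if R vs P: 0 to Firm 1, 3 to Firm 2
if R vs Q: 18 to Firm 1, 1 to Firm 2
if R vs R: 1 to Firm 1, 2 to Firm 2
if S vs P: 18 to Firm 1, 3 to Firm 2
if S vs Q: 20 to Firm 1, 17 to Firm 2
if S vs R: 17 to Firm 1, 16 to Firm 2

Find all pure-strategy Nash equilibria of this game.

Find each player's best response to every opponent strategy; NE are the intersections.
Firm 1's best responses — vs P: Q (payoff 19); vs Q: S (payoff 20); vs R: S (payoff 17).
Firm 2's best responses — vs P: R (payoff 12); vs Q: P (payoff 18); vs R: P (payoff 3); vs S: Q (payoff 17).
Mutual best responses occur at (Q, P) and (S, Q); at each, neither player gains by switching.

(Q, P) and (S, Q)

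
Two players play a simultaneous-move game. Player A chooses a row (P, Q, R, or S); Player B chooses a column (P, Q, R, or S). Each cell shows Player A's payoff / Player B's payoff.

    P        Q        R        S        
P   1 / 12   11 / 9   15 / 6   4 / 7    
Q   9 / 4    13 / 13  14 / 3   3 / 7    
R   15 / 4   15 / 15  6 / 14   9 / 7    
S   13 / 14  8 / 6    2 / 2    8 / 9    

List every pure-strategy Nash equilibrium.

Check mutual best responses: a cell is a NE iff neither player can gain by unilaterally deviating.
Player A's best responses — vs P: R (payoff 15); vs Q: R (payoff 15); vs R: P (payoff 15); vs S: R (payoff 9).
Player B's best responses — vs P: P (payoff 12); vs Q: Q (payoff 13); vs R: Q (payoff 15); vs S: P (payoff 14).
The only mutual best response is (R, Q); neither player gains by switching there.

(R, Q)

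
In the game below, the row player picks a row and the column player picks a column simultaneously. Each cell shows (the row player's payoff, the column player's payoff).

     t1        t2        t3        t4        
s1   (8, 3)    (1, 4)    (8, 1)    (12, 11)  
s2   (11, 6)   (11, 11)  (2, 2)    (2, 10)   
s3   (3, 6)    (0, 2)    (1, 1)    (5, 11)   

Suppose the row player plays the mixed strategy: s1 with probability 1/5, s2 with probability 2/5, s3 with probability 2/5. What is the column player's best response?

Compute the column player's expected payoff from each pure strategy against the given mix.
t1: (1/5)·3 + (2/5)·6 + (2/5)·6 = 27/5
t2: (1/5)·4 + (2/5)·11 + (2/5)·2 = 6
t3: (1/5)·1 + (2/5)·2 + (2/5)·1 = 7/5
t4: (1/5)·11 + (2/5)·10 + (2/5)·11 = 53/5
Highest expected payoff is 53/5, from t4.

t4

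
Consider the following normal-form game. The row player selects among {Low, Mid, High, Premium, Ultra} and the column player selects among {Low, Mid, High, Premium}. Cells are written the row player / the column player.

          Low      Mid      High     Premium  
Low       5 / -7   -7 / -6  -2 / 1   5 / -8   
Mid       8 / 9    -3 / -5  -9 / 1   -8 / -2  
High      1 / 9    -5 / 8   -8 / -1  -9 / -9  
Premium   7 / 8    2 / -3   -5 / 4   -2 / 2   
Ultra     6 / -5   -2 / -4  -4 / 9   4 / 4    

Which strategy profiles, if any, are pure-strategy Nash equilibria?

Find each player's best response to every opponent strategy; NE are the intersections.
The row player's best responses — vs Low: Mid (payoff 8); vs Mid: Premium (payoff 2); vs High: Low (payoff -2); vs Premium: Low (payoff 5).
The column player's best responses — vs Low: High (payoff 1); vs Mid: Low (payoff 9); vs High: Low (payoff 9); vs Premium: Low (payoff 8); vs Ultra: High (payoff 9).
Mutual best responses occur at (Low, High) and (Mid, Low); at each, neither player gains by switching.

(Low, High) and (Mid, Low)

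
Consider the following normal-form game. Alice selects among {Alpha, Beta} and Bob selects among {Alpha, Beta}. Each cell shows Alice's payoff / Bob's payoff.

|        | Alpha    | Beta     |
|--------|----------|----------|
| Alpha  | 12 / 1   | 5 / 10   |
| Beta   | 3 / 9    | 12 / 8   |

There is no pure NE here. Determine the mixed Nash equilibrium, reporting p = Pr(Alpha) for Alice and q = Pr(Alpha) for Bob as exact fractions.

p = 1/10, q = 7/16

In a mixed NE each player is indifferent between their pure strategies, so the opponent's mix sets the indifference.
Bob indifferent between Alpha and Beta: p·1 + (1−p)·9 = p·10 + (1−p)·8 ⟹ 9 + (-8)p = 8 + 2p ⟹ p = 1/10.
Alice indifferent between Alpha and Beta: q·12 + (1−q)·5 = q·3 + (1−q)·12 ⟹ 5 + 7q = 12 + (-9)q ⟹ q = 7/16.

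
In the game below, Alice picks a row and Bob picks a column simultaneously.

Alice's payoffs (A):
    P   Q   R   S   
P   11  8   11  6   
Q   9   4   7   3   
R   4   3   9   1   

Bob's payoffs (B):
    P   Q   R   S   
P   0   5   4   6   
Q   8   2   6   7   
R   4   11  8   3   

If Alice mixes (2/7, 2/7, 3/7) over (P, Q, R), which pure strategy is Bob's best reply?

Q

Compute Bob's expected payoff from each pure strategy against the given mix.
P: (2/7)·0 + (2/7)·8 + (3/7)·4 = 4
Q: (2/7)·5 + (2/7)·2 + (3/7)·11 = 47/7
R: (2/7)·4 + (2/7)·6 + (3/7)·8 = 44/7
S: (2/7)·6 + (2/7)·7 + (3/7)·3 = 5
Highest expected payoff is 47/7, from Q.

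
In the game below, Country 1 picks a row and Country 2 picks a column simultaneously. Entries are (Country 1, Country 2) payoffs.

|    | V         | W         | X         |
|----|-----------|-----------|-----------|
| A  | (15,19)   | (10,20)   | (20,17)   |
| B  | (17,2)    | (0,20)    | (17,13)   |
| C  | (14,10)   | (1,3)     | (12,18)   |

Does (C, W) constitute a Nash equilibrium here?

Holding Country 2 at W: Country 1 gets 1 from C but could get 10 by switching to A. Country 1 has a profitable deviation.

No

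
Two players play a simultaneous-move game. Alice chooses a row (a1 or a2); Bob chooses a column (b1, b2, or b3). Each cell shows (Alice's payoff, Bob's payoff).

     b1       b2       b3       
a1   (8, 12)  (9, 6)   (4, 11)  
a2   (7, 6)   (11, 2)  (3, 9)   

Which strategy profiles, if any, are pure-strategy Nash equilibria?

(a1, b1)

Find each player's best response to every opponent strategy; NE are the intersections.
Alice's best responses — vs b1: a1 (payoff 8); vs b2: a2 (payoff 11); vs b3: a1 (payoff 4).
Bob's best responses — vs a1: b1 (payoff 12); vs a2: b3 (payoff 9).
The only mutual best response is (a1, b1); neither player gains by switching there.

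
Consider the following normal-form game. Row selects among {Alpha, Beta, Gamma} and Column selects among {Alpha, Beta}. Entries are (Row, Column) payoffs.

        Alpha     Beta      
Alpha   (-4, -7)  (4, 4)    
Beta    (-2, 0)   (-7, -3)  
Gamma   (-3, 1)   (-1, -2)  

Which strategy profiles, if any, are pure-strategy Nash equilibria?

(Alpha, Beta) and (Beta, Alpha)

A profile is a Nash equilibrium when each player is best-responding to the other.
Row's best responses — vs Alpha: Beta (payoff -2); vs Beta: Alpha (payoff 4).
Column's best responses — vs Alpha: Beta (payoff 4); vs Beta: Alpha (payoff 0); vs Gamma: Alpha (payoff 1).
Mutual best responses occur at (Alpha, Beta) and (Beta, Alpha); at each, neither player gains by switching.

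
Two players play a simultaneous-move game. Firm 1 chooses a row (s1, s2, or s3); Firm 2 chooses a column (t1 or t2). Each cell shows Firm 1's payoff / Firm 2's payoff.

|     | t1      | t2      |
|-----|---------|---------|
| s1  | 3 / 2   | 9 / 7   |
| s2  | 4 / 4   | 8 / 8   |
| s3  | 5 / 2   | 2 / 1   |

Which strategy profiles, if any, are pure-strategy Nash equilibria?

Find each player's best response to every opponent strategy; NE are the intersections.
Firm 1's best responses — vs t1: s3 (payoff 5); vs t2: s1 (payoff 9).
Firm 2's best responses — vs s1: t2 (payoff 7); vs s2: t2 (payoff 8); vs s3: t1 (payoff 2).
Mutual best responses occur at (s1, t2) and (s3, t1); at each, neither player gains by switching.

(s1, t2) and (s3, t1)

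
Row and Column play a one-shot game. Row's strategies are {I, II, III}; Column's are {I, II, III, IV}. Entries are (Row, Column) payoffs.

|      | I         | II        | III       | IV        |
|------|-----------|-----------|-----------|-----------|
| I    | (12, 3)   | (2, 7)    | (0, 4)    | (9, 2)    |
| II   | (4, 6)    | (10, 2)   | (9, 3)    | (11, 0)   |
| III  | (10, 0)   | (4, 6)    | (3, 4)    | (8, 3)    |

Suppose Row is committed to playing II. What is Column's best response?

I

With Row fixed at II, Column's payoffs are: I → 6, II → 2, III → 3, IV → 0.
The maximum is 6, achieved by I.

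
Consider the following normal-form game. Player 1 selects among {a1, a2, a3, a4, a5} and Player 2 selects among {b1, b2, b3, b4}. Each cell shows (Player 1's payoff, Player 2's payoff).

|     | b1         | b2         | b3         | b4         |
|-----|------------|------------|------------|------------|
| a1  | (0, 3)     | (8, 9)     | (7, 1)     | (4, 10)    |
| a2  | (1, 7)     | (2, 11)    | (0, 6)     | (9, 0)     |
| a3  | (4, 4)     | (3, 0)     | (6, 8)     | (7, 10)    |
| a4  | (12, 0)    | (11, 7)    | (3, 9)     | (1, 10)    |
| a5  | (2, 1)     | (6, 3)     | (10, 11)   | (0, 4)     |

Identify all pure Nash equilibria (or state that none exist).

Check mutual best responses: a cell is a NE iff neither player can gain by unilaterally deviating.
Player 1's best responses — vs b1: a4 (payoff 12); vs b2: a4 (payoff 11); vs b3: a5 (payoff 10); vs b4: a2 (payoff 9).
Player 2's best responses — vs a1: b4 (payoff 10); vs a2: b2 (payoff 11); vs a3: b4 (payoff 10); vs a4: b4 (payoff 10); vs a5: b3 (payoff 11).
The only mutual best response is (a5, b3); neither player gains by switching there.

(a5, b3)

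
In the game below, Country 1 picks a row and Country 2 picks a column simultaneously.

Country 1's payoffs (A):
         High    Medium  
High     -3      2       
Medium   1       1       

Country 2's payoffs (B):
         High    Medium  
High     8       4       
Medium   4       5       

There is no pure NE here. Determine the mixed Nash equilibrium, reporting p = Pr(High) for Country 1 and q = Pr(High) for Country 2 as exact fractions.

Each player's mixing probability is pinned down by making the *other* player indifferent.
Country 2 indifferent between High and Medium: p·8 + (1−p)·4 = p·4 + (1−p)·5 ⟹ 4 + 4p = 5 + (-1)p ⟹ p = 1/5.
Country 1 indifferent between High and Medium: q·(-3) + (1−q)·2 = q·1 + (1−q)·1 ⟹ 2 + (-5)q = 1 + 0q ⟹ q = 1/5.

p = 1/5, q = 1/5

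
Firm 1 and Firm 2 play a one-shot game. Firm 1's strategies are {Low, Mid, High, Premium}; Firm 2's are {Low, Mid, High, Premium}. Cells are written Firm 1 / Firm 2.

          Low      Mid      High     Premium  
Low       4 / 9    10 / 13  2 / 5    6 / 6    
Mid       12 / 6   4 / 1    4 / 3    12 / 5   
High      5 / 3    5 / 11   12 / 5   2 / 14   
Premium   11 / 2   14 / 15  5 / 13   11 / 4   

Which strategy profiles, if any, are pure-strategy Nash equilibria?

(Mid, Low) and (Premium, Mid)

A profile is a Nash equilibrium when each player is best-responding to the other.
Firm 1's best responses — vs Low: Mid (payoff 12); vs Mid: Premium (payoff 14); vs High: High (payoff 12); vs Premium: Mid (payoff 12).
Firm 2's best responses — vs Low: Mid (payoff 13); vs Mid: Low (payoff 6); vs High: Premium (payoff 14); vs Premium: Mid (payoff 15).
Mutual best responses occur at (Mid, Low) and (Premium, Mid); at each, neither player gains by switching.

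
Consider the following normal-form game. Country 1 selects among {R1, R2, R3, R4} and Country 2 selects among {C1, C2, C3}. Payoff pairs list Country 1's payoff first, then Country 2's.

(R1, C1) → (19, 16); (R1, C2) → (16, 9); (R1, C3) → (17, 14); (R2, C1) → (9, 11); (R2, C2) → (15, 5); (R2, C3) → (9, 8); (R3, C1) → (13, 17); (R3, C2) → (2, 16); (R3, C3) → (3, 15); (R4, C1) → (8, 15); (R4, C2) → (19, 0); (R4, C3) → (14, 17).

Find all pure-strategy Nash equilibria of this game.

(R1, C1)

Find each player's best response to every opponent strategy; NE are the intersections.
Country 1's best responses — vs C1: R1 (payoff 19); vs C2: R4 (payoff 19); vs C3: R1 (payoff 17).
Country 2's best responses — vs R1: C1 (payoff 16); vs R2: C1 (payoff 11); vs R3: C1 (payoff 17); vs R4: C3 (payoff 17).
The only mutual best response is (R1, C1); neither player gains by switching there.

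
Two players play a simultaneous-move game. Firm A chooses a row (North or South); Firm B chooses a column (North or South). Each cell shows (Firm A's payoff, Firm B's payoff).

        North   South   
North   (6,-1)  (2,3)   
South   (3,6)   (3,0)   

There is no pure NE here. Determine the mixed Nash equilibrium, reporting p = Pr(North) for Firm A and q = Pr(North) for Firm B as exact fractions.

In a mixed NE each player is indifferent between their pure strategies, so the opponent's mix sets the indifference.
Firm B indifferent between North and South: p·(-1) + (1−p)·6 = p·3 + (1−p)·0 ⟹ 6 + (-7)p = 0 + 3p ⟹ p = 3/5.
Firm A indifferent between North and South: q·6 + (1−q)·2 = q·3 + (1−q)·3 ⟹ 2 + 4q = 3 + 0q ⟹ q = 1/4.

p = 3/5, q = 1/4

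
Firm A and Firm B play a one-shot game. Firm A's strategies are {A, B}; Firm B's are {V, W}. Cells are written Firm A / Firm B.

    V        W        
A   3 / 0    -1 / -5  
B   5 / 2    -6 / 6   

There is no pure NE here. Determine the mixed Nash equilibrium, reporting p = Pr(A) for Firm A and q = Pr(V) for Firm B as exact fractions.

p = 4/9, q = 5/7

In a mixed NE each player is indifferent between their pure strategies, so the opponent's mix sets the indifference.
Firm B indifferent between V and W: p·0 + (1−p)·2 = p·(-5) + (1−p)·6 ⟹ 2 + (-2)p = 6 + (-11)p ⟹ p = 4/9.
Firm A indifferent between A and B: q·3 + (1−q)·(-1) = q·5 + (1−q)·(-6) ⟹ (-1) + 4q = (-6) + 11q ⟹ q = 5/7.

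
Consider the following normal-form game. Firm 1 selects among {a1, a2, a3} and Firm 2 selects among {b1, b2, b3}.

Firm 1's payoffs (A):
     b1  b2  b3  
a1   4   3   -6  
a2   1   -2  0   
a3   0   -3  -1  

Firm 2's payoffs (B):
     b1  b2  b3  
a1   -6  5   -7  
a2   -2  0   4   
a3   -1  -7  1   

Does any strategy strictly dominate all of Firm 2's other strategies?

Check whether one of Firm 2's strategies beats all alternatives regardless of what the opponent does.
b1 is not dominant: against a1, b2 gives 5 > -6.
b2 is not dominant: against a2, b3 gives 4 > 0.
b3 is not dominant: against a1, b1 gives -6 > -7.
No single strategy is best against every opponent action.

No strictly dominant strategy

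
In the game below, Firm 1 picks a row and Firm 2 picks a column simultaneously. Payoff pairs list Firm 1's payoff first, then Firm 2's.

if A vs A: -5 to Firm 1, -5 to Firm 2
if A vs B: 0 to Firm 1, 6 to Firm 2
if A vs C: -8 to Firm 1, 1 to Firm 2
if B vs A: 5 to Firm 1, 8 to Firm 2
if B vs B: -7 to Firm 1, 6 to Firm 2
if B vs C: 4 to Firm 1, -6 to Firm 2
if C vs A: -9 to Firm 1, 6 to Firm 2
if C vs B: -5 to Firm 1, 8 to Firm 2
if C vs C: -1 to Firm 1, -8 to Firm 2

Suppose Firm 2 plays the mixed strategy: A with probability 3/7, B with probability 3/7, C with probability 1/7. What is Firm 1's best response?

B

Firm 1's best reply maximizes expected payoff against the mix.
A: (3/7)·(-5) + (3/7)·0 + (1/7)·(-8) = -23/7
B: (3/7)·5 + (3/7)·(-7) + (1/7)·4 = -2/7
C: (3/7)·(-9) + (3/7)·(-5) + (1/7)·(-1) = -43/7
Highest expected payoff is -2/7, from B.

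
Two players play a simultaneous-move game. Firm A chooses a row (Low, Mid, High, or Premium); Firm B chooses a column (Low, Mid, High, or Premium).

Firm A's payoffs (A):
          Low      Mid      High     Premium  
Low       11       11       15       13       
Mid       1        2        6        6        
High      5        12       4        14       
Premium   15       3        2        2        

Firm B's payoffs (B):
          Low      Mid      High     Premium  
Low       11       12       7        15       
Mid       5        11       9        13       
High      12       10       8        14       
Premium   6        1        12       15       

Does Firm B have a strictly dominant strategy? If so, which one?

Premium

A strategy is strictly dominant if it gives Firm B a strictly higher payoff than every other strategy, against every choice by the opponent.
Premium strictly dominates: vs Low: 15 > each of {11, 12, 7}; vs Mid: 13 > each of {5, 11, 9}; vs High: 14 > each of {12, 10, 8}; vs Premium: 15 > each of {6, 1, 12}.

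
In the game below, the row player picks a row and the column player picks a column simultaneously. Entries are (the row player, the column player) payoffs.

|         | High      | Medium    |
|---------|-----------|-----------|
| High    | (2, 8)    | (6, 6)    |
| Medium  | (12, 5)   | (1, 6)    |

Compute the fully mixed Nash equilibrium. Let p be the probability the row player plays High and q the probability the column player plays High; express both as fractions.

In a mixed NE each player is indifferent between their pure strategies, so the opponent's mix sets the indifference.
The column player indifferent between High and Medium: p·8 + (1−p)·5 = p·6 + (1−p)·6 ⟹ 5 + 3p = 6 + 0p ⟹ p = 1/3.
The row player indifferent between High and Medium: q·2 + (1−q)·6 = q·12 + (1−q)·1 ⟹ 6 + (-4)q = 1 + 11q ⟹ q = 1/3.

p = 1/3, q = 1/3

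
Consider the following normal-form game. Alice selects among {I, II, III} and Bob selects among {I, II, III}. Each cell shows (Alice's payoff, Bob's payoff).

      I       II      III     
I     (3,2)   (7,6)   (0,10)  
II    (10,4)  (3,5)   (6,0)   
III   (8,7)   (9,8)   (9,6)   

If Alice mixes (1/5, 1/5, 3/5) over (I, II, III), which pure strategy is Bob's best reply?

II

Compute Bob's expected payoff from each pure strategy against the given mix.
I: (1/5)·2 + (1/5)·4 + (3/5)·7 = 27/5
II: (1/5)·6 + (1/5)·5 + (3/5)·8 = 7
III: (1/5)·10 + (1/5)·0 + (3/5)·6 = 28/5
Highest expected payoff is 7, from II.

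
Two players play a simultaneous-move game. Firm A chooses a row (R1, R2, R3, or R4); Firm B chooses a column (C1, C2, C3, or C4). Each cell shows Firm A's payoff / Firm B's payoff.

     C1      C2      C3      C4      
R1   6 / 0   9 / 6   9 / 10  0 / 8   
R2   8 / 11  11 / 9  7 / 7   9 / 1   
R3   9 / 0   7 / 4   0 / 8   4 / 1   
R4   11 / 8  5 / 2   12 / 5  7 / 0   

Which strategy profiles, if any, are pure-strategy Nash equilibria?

A profile is a Nash equilibrium when each player is best-responding to the other.
Firm A's best responses — vs C1: R4 (payoff 11); vs C2: R2 (payoff 11); vs C3: R4 (payoff 12); vs C4: R2 (payoff 9).
Firm B's best responses — vs R1: C3 (payoff 10); vs R2: C1 (payoff 11); vs R3: C3 (payoff 8); vs R4: C1 (payoff 8).
The only mutual best response is (R4, C1); neither player gains by switching there.

(R4, C1)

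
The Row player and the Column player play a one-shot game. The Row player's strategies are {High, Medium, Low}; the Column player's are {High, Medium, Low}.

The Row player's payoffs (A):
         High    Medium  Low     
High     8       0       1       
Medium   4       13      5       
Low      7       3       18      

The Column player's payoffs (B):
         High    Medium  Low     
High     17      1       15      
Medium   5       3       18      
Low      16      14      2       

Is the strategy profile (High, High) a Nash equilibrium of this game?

Holding the Column player at High: the Row player gets 8 from High, versus 4 from Medium, 7 from Low. No profitable deviation for the Row player.
Holding the Row player at High: the Column player gets 17 from High, versus 1 from Medium, 15 from Low. No profitable deviation for the Column player either.

Yes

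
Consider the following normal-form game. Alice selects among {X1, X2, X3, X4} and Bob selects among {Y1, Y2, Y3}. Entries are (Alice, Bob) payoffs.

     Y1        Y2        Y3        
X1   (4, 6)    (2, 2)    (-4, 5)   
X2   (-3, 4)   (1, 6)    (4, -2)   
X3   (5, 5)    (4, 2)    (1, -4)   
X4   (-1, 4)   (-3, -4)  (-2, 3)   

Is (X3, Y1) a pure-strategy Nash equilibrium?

Holding Bob at Y1: Alice gets 5 from X3, versus 4 from X1, -3 from X2, -1 from X4. No profitable deviation for Alice.
Holding Alice at X3: Bob gets 5 from Y1, versus 2 from Y2, -4 from Y3. No profitable deviation for Bob either.

Yes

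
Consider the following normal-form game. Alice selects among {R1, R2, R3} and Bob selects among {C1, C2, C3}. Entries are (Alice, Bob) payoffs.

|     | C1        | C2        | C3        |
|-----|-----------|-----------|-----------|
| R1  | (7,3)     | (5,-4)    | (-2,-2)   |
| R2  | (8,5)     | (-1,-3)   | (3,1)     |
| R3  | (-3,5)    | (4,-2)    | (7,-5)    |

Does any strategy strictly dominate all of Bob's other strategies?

C1

A strategy is strictly dominant if it gives Bob a strictly higher payoff than every other strategy, against every choice by the opponent.
C1 strictly dominates: vs R1: 3 > each of {-4, -2}; vs R2: 5 > each of {-3, 1}; vs R3: 5 > each of {-2, -5}.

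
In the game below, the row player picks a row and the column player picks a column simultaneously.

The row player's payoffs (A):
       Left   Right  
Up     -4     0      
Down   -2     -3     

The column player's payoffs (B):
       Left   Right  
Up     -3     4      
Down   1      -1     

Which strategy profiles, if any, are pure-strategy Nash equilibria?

(Up, Right) and (Down, Left)

Find each player's best response to every opponent strategy; NE are the intersections.
The row player's best responses — vs Left: Down (payoff -2); vs Right: Up (payoff 0).
The column player's best responses — vs Up: Right (payoff 4); vs Down: Left (payoff 1).
Mutual best responses occur at (Up, Right) and (Down, Left); at each, neither player gains by switching.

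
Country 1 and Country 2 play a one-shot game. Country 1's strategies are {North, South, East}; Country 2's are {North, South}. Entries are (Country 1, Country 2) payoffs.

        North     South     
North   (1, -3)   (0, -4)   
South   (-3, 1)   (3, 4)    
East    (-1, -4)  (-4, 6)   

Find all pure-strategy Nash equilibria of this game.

(North, North) and (South, South)

A profile is a Nash equilibrium when each player is best-responding to the other.
Country 1's best responses — vs North: North (payoff 1); vs South: South (payoff 3).
Country 2's best responses — vs North: North (payoff -3); vs South: South (payoff 4); vs East: South (payoff 6).
Mutual best responses occur at (North, North) and (South, South); at each, neither player gains by switching.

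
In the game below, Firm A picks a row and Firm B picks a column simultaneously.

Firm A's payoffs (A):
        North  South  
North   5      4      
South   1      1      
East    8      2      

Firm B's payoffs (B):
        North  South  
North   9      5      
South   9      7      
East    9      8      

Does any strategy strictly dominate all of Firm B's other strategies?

A strategy is strictly dominant if it gives Firm B a strictly higher payoff than every other strategy, against every choice by the opponent.
North strictly dominates: vs North: 9 > 5; vs South: 9 > 7; vs East: 9 > 8.

North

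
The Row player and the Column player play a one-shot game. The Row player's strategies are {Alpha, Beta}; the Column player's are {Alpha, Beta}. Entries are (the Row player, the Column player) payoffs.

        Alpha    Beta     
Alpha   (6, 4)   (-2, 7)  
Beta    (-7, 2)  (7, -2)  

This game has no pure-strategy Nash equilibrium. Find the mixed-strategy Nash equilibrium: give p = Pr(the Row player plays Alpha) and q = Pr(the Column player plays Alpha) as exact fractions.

p = 4/7, q = 9/22

Each player's mixing probability is pinned down by making the *other* player indifferent.
The Column player indifferent between Alpha and Beta: p·4 + (1−p)·2 = p·7 + (1−p)·(-2) ⟹ 2 + 2p = (-2) + 9p ⟹ p = 4/7.
The Row player indifferent between Alpha and Beta: q·6 + (1−q)·(-2) = q·(-7) + (1−q)·7 ⟹ (-2) + 8q = 7 + (-14)q ⟹ q = 9/22.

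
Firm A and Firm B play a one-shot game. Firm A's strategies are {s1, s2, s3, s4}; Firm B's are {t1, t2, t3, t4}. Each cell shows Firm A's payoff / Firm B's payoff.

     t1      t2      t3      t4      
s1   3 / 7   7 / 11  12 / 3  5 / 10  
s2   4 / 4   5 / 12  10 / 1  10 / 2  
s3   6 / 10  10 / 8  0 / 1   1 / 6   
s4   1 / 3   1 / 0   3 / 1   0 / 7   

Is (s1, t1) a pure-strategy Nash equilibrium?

Holding Firm B at t1: Firm A gets 3 from s1 but could get 6 by switching to s3. Firm A has a profitable deviation.

No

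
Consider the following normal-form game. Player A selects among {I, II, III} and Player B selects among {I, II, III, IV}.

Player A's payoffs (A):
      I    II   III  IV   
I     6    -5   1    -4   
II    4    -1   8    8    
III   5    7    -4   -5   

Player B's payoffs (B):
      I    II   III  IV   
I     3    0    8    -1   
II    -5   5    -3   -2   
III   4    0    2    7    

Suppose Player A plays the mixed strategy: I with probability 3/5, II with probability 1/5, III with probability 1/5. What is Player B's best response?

III

Player B's best reply maximizes expected payoff against the mix.
I: (3/5)·3 + (1/5)·(-5) + (1/5)·4 = 8/5
II: (3/5)·0 + (1/5)·5 + (1/5)·0 = 1
III: (3/5)·8 + (1/5)·(-3) + (1/5)·2 = 23/5
IV: (3/5)·(-1) + (1/5)·(-2) + (1/5)·7 = 2/5
Highest expected payoff is 23/5, from III.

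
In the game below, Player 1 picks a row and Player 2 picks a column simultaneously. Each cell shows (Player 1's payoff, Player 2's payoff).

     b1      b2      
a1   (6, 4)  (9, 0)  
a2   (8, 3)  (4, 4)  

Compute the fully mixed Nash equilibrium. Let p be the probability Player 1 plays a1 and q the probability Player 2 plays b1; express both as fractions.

p = 1/5, q = 5/7

In a mixed NE each player is indifferent between their pure strategies, so the opponent's mix sets the indifference.
Player 2 indifferent between b1 and b2: p·4 + (1−p)·3 = p·0 + (1−p)·4 ⟹ 3 + 1p = 4 + (-4)p ⟹ p = 1/5.
Player 1 indifferent between a1 and a2: q·6 + (1−q)·9 = q·8 + (1−q)·4 ⟹ 9 + (-3)q = 4 + 4q ⟹ q = 5/7.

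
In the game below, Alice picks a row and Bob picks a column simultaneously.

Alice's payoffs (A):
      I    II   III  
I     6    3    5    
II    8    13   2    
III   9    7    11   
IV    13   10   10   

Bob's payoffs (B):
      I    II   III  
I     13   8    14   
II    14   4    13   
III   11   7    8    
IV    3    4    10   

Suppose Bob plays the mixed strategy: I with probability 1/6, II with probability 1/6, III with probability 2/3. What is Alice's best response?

Alice's best reply maximizes expected payoff against the mix.
I: (1/6)·6 + (1/6)·3 + (2/3)·5 = 29/6
II: (1/6)·8 + (1/6)·13 + (2/3)·2 = 29/6
III: (1/6)·9 + (1/6)·7 + (2/3)·11 = 10
IV: (1/6)·13 + (1/6)·10 + (2/3)·10 = 21/2
Highest expected payoff is 21/2, from IV.

IV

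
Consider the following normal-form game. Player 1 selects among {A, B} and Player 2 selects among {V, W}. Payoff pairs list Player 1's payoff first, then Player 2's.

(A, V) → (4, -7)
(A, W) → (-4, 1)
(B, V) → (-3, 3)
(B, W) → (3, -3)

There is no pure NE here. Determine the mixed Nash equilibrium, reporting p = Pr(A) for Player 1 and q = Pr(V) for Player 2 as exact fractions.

p = 3/7, q = 1/2

Each player's mixing probability is pinned down by making the *other* player indifferent.
Player 2 indifferent between V and W: p·(-7) + (1−p)·3 = p·1 + (1−p)·(-3) ⟹ 3 + (-10)p = (-3) + 4p ⟹ p = 3/7.
Player 1 indifferent between A and B: q·4 + (1−q)·(-4) = q·(-3) + (1−q)·3 ⟹ (-4) + 8q = 3 + (-6)q ⟹ q = 1/2.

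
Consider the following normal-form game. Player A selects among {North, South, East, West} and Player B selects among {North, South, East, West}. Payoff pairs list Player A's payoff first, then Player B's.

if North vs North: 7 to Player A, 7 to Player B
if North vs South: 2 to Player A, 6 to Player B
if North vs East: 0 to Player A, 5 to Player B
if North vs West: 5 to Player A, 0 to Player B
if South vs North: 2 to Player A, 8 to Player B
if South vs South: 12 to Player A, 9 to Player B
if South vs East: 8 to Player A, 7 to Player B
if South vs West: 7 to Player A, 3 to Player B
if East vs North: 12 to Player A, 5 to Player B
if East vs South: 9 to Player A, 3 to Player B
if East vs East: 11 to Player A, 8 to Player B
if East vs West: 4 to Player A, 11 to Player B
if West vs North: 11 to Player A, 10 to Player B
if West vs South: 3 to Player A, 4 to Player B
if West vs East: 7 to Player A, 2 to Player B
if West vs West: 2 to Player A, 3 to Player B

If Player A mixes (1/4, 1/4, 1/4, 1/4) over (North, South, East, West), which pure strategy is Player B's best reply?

North

Player B's best reply maximizes expected payoff against the mix.
North: (1/4)·7 + (1/4)·8 + (1/4)·5 + (1/4)·10 = 15/2
South: (1/4)·6 + (1/4)·9 + (1/4)·3 + (1/4)·4 = 11/2
East: (1/4)·5 + (1/4)·7 + (1/4)·8 + (1/4)·2 = 11/2
West: (1/4)·0 + (1/4)·3 + (1/4)·11 + (1/4)·3 = 17/4
Highest expected payoff is 15/2, from North.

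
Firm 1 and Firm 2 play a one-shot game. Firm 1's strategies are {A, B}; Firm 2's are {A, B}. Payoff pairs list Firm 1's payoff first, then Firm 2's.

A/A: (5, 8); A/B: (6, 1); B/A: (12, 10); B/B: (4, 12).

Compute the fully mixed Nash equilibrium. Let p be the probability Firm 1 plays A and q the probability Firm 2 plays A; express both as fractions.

Each player's mixing probability is pinned down by making the *other* player indifferent.
Firm 2 indifferent between A and B: p·8 + (1−p)·10 = p·1 + (1−p)·12 ⟹ 10 + (-2)p = 12 + (-11)p ⟹ p = 2/9.
Firm 1 indifferent between A and B: q·5 + (1−q)·6 = q·12 + (1−q)·4 ⟹ 6 + (-1)q = 4 + 8q ⟹ q = 2/9.

p = 2/9, q = 2/9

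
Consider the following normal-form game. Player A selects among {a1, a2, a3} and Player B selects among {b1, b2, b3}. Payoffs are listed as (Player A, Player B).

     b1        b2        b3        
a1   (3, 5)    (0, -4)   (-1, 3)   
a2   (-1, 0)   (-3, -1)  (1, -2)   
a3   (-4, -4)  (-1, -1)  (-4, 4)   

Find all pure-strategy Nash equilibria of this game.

Check mutual best responses: a cell is a NE iff neither player can gain by unilaterally deviating.
Player A's best responses — vs b1: a1 (payoff 3); vs b2: a1 (payoff 0); vs b3: a2 (payoff 1).
Player B's best responses — vs a1: b1 (payoff 5); vs a2: b1 (payoff 0); vs a3: b3 (payoff 4).
The only mutual best response is (a1, b1); neither player gains by switching there.

(a1, b1)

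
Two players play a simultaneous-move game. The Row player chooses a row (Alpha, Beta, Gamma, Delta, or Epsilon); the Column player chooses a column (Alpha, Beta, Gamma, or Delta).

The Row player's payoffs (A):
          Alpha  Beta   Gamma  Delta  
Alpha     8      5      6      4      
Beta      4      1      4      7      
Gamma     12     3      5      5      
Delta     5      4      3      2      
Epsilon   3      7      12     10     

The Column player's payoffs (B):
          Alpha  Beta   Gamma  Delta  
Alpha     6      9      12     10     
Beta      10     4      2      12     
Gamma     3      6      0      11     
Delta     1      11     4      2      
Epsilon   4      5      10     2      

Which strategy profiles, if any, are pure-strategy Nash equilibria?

(Epsilon, Gamma)

Check mutual best responses: a cell is a NE iff neither player can gain by unilaterally deviating.
The Row player's best responses — vs Alpha: Gamma (payoff 12); vs Beta: Epsilon (payoff 7); vs Gamma: Epsilon (payoff 12); vs Delta: Epsilon (payoff 10).
The Column player's best responses — vs Alpha: Gamma (payoff 12); vs Beta: Delta (payoff 12); vs Gamma: Delta (payoff 11); vs Delta: Beta (payoff 11); vs Epsilon: Gamma (payoff 10).
The only mutual best response is (Epsilon, Gamma); neither player gains by switching there.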